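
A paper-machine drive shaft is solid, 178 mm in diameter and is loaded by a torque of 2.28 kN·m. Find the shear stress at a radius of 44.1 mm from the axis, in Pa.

1.02e6 Pa

J = πd⁴/32 = π(0.178)⁴/32 = 9.856×10^-5 m⁴.
Shear stress varies linearly with radius: τ = T·r/J = 2280 × 0.0441 / 9.856×10^-5 = 1.020×10^6 Pa.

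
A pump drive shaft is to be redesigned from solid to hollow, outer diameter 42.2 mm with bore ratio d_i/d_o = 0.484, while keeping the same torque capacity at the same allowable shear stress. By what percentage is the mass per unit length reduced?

Equal τ_max and T ⇒ the solid shaft needs d_s³ = d_o³(1−k⁴), so d_s = 42.2·(1−0.484⁴)^(1/3) = 41.41 mm.
Area ratio A_h/A_s = d_o²(1−k²)/d_s² = (1−k²)/(1−k⁴)^(2/3) = 0.7951.
Mass saving = 1 − 0.7951 = 20.5 %.

20.5 %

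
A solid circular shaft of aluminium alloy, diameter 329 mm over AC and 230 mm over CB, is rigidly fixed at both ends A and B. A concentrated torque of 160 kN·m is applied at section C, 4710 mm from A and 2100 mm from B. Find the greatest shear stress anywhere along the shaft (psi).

Compatibility: T_A·a/J_AC = T_B·b/J_CB with T_A + T_B = T₀.
J_AC = 1.15×10^-3 m⁴, J_CB = 2.75×10^-4 m⁴, so T_A = T₀·(J_AC/a)/((J_AC/a)+(J_CB/b)) = 104200 N·m, T_B = 55810 N·m.
τ in each portion: τ_AC = 1.49×10^7 Pa, τ_CB = 2.34×10^7 Pa; maximum is in CB.
τ_max = T_CB·r/J = 55810·0.115/2.75×10^-4 = 2.336×10^7 Pa.

3390 psi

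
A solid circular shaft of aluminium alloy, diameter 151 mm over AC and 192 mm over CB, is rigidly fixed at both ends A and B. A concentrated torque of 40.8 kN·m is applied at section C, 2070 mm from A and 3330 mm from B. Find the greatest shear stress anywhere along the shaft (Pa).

Compatibility: T_A·a/J_AC = T_B·b/J_CB with T_A + T_B = T₀.
J_AC = 5.10×10^-5 m⁴, J_CB = 1.33×10^-4 m⁴, so T_A = T₀·(J_AC/a)/((J_AC/a)+(J_CB/b)) = 15540 N·m, T_B = 25260 N·m.
τ in each portion: τ_AC = 2.30×10^7 Pa, τ_CB = 1.82×10^7 Pa; maximum is in AC.
τ_max = T_AC·r/J = 15540·0.0755/5.10×10^-5 = 2.299×10^7 Pa.

2.30e7 Pa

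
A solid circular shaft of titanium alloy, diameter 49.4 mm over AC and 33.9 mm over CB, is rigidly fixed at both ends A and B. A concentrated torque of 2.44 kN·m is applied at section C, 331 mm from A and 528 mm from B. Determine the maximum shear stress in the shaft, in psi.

Compatibility: T_A·a/J_AC = T_B·b/J_CB with T_A + T_B = T₀.
J_AC = 5.85×10^-7 m⁴, J_CB = 1.30×10^-7 m⁴, so T_A = T₀·(J_AC/a)/((J_AC/a)+(J_CB/b)) = 2142 N·m, T_B = 297.8 N·m.
τ in each portion: τ_AC = 9.05×10^7 Pa, τ_CB = 3.89×10^7 Pa; maximum is in AC.
τ_max = T_AC·r/J = 2142·0.0247/5.85×10^-7 = 9.050×10^7 Pa.

13100 psi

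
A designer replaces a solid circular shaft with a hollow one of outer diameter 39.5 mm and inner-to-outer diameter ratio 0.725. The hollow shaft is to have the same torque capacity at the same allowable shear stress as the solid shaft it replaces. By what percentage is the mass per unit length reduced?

Equal τ_max and T ⇒ the solid shaft needs d_s³ = d_o³(1−k⁴), so d_s = 39.5·(1−0.725⁴)^(1/3) = 35.46 mm.
Area ratio A_h/A_s = d_o²(1−k²)/d_s² = (1−k²)/(1−k⁴)^(2/3) = 0.5885.
Mass saving = 1 − 0.5885 = 41.2 %.

41.2 %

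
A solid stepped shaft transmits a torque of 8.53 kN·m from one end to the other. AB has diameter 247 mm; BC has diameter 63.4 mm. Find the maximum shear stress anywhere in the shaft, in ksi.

24.7 ksi

Under the same torque, τ_max = 16T/(πd³) is largest where d is smallest — segment BC (d = 63.4 mm).
τ_max = 16·8530/(π·(0.0634)³) = 1.705×10^8 Pa.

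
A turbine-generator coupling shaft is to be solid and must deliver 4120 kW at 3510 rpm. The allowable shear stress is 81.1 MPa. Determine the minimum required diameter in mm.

89.0 mm

ω = 2π·3510/60 = 367.6 rad/s, so T = P/ω = 4120×10³ / 367.6 = 11210 N·m.
For a solid shaft τ_max = 16T/(πd³), so d = (16T/(π τ_allow))^(1/3) = (16·11210/(π·8.11×10^7))^(1/3) = 0.08895 m.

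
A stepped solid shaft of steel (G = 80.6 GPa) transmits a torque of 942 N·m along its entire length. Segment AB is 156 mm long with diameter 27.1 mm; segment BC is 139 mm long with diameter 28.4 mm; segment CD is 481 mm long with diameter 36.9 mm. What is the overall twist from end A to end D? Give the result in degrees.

J_AB = π(0.0271)⁴/32 = 5.30×10^-8 m⁴; J_BC = π(0.0284)⁴/32 = 6.39×10^-8 m⁴; J_CD = π(0.0369)⁴/32 = 1.82×10^-7 m⁴.
θ = (T/G)·Σ L_i/J_i = (942.0/80.6×10⁹)·(0.156/5.30×10^-8 + 0.139/6.39×10^-8 + 0.481/1.82×10^-7) = 0.09075 rad.

5.20°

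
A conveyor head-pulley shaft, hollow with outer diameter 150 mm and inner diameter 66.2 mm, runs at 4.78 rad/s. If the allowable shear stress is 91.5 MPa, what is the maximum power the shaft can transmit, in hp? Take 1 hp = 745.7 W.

J = π(d_o⁴ − d_i⁴)/32 = π(0.150⁴ − 0.0662⁴)/32 = 4.782×10^-5 m⁴.
T_max = τ_allow·J/r = 9.15×10^7 × 4.782×10^-5 / 0.0750 = 58330 N·m.
ω = 4.78 rad/s, so P_max = T_max·ω = 2.788×10^5 W.

374 hp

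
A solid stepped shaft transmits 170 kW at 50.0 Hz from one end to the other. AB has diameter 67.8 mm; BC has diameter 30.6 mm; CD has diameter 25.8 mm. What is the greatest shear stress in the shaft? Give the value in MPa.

160 MPa

ω = 2π·50.0 = 314.2 rad/s, so T = P/ω = 170×10³ / 314.2 = 541.1 N·m.
Under the same torque, τ_max = 16T/(πd³) is largest where d is smallest — segment CD (d = 25.8 mm).
τ_max = 16·541.1/(π·(0.0258)³) = 1.605×10^8 Pa.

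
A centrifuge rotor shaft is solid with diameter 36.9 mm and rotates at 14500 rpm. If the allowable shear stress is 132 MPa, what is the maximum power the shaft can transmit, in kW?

1980 kW

J = πd⁴/32 = π(0.0369)⁴/32 = 1.820×10^-7 m⁴.
T_max = τ_allow·J/r = 1.32×10^8 × 1.820×10^-7 / 0.0184 = 1302 N·m.
ω = 2π·14500/60 = 1518 rad/s, so P_max = T_max·ω = 1.977×10^6 W.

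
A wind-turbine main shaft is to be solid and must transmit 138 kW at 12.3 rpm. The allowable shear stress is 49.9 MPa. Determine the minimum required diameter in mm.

ω = 2π·12.3/60 = 1.288 rad/s, so T = P/ω = 138×10³ / 1.288 = 107100 N·m.
For a solid shaft τ_max = 16T/(πd³), so d = (16T/(π τ_allow))^(1/3) = (16·107100/(π·4.99×10^7))^(1/3) = 0.2220 m.

222 mm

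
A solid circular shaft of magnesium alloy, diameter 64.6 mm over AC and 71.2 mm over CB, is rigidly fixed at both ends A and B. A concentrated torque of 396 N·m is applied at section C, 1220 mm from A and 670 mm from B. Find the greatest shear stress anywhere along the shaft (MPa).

4.07 MPa

Compatibility: T_A·a/J_AC = T_B·b/J_CB with T_A + T_B = T₀.
J_AC = 1.71×10^-6 m⁴, J_CB = 2.52×10^-6 m⁴, so T_A = T₀·(J_AC/a)/((J_AC/a)+(J_CB/b)) = 107.4 N·m, T_B = 288.6 N·m.
τ in each portion: τ_AC = 2.03×10^6 Pa, τ_CB = 4.07×10^6 Pa; maximum is in CB.
τ_max = T_CB·r/J = 288.6·0.0356/2.52×10^-6 = 4.072×10^6 Pa.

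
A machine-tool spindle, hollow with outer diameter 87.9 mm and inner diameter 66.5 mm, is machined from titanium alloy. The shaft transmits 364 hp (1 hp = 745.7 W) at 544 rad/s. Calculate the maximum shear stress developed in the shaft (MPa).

5.56 MPa

ω = 544 rad/s, so T = P/ω = 364×745.7 / 544.0 = 499.0 N·m.
J = π(d_o⁴ − d_i⁴)/32 = π(0.0879⁴ − 0.0665⁴)/32 = 3.941×10^-6 m⁴.
τ_max = T·r/J = 499.0 × 0.0440 / 3.941×10^-6 = 5.565×10^6 Pa.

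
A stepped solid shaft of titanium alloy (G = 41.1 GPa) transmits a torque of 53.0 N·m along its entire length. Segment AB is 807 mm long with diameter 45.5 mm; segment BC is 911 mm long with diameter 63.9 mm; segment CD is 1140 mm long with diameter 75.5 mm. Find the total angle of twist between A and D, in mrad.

3.65 mrad

J_AB = π(0.0455)⁴/32 = 4.21×10^-7 m⁴; J_BC = π(0.0639)⁴/32 = 1.64×10^-6 m⁴; J_CD = π(0.0755)⁴/32 = 3.19×10^-6 m⁴.
θ = (T/G)·Σ L_i/J_i = (53.00/41.1×10⁹)·(0.807/4.21×10^-7 + 0.911/1.64×10^-6 + 1.14/3.19×10^-6) = 3.652×10^-3 rad.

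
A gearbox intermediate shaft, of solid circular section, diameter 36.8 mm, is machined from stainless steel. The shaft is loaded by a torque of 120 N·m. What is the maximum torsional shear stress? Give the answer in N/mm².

12.3 N/mm²

J = πd⁴/32 = π(0.0368)⁴/32 = 1.800×10^-7 m⁴.
τ_max = T·r/J = 120.0 × 0.0184 / 1.800×10^-7 = 1.226×10^7 Pa.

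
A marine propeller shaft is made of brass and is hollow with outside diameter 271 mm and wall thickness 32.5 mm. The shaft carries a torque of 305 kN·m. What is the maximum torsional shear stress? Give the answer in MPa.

J = π(d_o⁴ − d_i⁴)/32 = π(0.271⁴ − 0.206⁴)/32 = 3.527×10^-4 m⁴.
τ_max = T·r/J = 305000 × 0.136 / 3.527×10^-4 = 1.172×10^8 Pa.

117 MPa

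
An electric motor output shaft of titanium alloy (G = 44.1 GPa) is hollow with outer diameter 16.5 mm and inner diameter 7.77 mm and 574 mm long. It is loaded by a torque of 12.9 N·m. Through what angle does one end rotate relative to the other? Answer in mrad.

24.3 mrad

J = π(d_o⁴ − d_i⁴)/32 = π(0.0165⁴ − 0.00777⁴)/32 = 6.919×10^-9 m⁴.
θ = T·L/(G·J) = 12.90 × 0.574 / (44.1×10⁹ × 6.919×10^-9) = 0.02427 rad.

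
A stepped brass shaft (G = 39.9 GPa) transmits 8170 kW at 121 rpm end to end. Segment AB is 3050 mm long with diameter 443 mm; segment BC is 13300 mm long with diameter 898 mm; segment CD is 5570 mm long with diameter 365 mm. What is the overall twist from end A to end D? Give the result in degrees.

ω = 2π·121/60 = 12.67 rad/s, so T = P/ω = 8170×10³ / 12.67 = 644800 N·m.
J_AB = π(0.443)⁴/32 = 3.78×10^-3 m⁴; J_BC = π(0.898)⁴/32 = 0.0638 m⁴; J_CD = π(0.365)⁴/32 = 1.74×10^-3 m⁴.
θ = (T/G)·Σ L_i/J_i = (644800/39.9×10⁹)·(3.05/3.78×10^-3 + 13.3/0.0638 + 5.57/1.74×10^-3) = 0.06806 rad.

3.90°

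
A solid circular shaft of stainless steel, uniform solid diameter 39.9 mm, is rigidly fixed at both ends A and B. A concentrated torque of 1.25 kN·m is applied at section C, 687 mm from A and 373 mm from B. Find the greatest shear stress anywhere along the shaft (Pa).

6.50e7 Pa

With uniform GJ and both ends fixed, compatibility θ_AC = θ_CB gives T_A·a = T_B·b, together with T_A + T_B = T₀.
T_A = T₀·b/(a+b) = 1250·373/1060 = 439.9 N·m; T_B = 810.1 N·m.
τ in each portion: τ_AC = 3.53×10^7 Pa, τ_CB = 6.50×10^7 Pa; maximum is in CB.
τ_max = T_CB·r/J = 810.1·0.0199/2.49×10^-7 = 6.495×10^7 Pa.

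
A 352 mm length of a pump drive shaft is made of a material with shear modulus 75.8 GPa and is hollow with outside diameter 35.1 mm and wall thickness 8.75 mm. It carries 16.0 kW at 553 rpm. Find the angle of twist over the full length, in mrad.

9.19 mrad

ω = 2π·553/60 = 57.91 rad/s, so T = P/ω = 16.0×10³ / 57.91 = 276.3 N·m.
J = π(d_o⁴ − d_i⁴)/32 = π(0.0351⁴ − 0.0176⁴)/32 = 1.396×10^-7 m⁴.
θ = T·L/(G·J) = 276.3 × 0.352 / (75.8×10⁹ × 1.396×10^-7) = 9.191×10^-3 rad.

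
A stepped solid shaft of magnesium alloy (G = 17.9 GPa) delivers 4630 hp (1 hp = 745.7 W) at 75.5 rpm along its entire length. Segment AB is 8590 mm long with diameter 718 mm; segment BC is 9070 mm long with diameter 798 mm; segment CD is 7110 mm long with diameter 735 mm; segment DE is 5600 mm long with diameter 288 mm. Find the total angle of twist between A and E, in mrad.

ω = 2π·75.5/60 = 7.906 rad/s, so T = P/ω = 4630×745.7 / 7.906 = 436700 N·m.
J_AB = π(0.718)⁴/32 = 0.0261 m⁴; J_BC = π(0.798)⁴/32 = 0.0398 m⁴; J_CD = π(0.735)⁴/32 = 0.0287 m⁴; J_DE = π(0.288)⁴/32 = 6.75×10^-4 m⁴.
θ = (T/G)·Σ L_i/J_i = (436700/17.9×10⁹)·(8.59/0.0261 + 9.07/0.0398 + 7.11/0.0287 + 5.60/6.75×10^-4) = 0.2219 rad.

222 mrad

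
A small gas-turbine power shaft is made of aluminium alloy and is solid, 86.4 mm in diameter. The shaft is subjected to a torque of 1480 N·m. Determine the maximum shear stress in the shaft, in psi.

J = πd⁴/32 = π(0.0864)⁴/32 = 5.471×10^-6 m⁴.
τ_max = T·r/J = 1480 × 0.0432 / 5.471×10^-6 = 1.169×10^7 Pa.

1700 psi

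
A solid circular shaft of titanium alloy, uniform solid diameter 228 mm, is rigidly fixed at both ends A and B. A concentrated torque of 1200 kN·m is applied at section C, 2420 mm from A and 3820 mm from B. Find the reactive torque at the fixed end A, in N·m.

With uniform GJ and both ends fixed, compatibility θ_AC = θ_CB gives T_A·a = T_B·b, together with T_A + T_B = T₀.
T_A = T₀·b/(a+b) = 1.200e6·3820/6240 = 734600 N·m; T_B = 465400 N·m.

735000 N·m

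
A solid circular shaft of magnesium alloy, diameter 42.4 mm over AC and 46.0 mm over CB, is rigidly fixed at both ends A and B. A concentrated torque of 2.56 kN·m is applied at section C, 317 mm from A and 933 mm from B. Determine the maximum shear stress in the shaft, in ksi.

16.9 ksi

Compatibility: T_A·a/J_AC = T_B·b/J_CB with T_A + T_B = T₀.
J_AC = 3.17×10^-7 m⁴, J_CB = 4.40×10^-7 m⁴, so T_A = T₀·(J_AC/a)/((J_AC/a)+(J_CB/b)) = 1741 N·m, T_B = 819.3 N·m.
τ in each portion: τ_AC = 1.16×10^8 Pa, τ_CB = 4.29×10^7 Pa; maximum is in AC.
τ_max = T_AC·r/J = 1741·0.0212/3.17×10^-7 = 1.163×10^8 Pa.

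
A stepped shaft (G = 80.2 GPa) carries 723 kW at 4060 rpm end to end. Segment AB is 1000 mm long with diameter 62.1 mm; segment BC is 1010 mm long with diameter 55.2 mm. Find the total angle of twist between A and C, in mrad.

ω = 2π·4060/60 = 425.2 rad/s, so T = P/ω = 723×10³ / 425.2 = 1701 N·m.
J_AB = π(0.0621)⁴/32 = 1.46×10^-6 m⁴; J_BC = π(0.0552)⁴/32 = 9.11×10^-7 m⁴.
θ = (T/G)·Σ L_i/J_i = (1701/80.2×10⁹)·(1.00/1.46×10^-6 + 1.01/9.11×10^-7) = 0.03802 rad.

38.0 mrad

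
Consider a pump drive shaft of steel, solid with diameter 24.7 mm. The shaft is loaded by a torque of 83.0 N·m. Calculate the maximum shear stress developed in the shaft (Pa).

2.81e7 Pa

J = πd⁴/32 = π(0.0247)⁴/32 = 3.654×10^-8 m⁴.
τ_max = T·r/J = 83.00 × 0.0123 / 3.654×10^-8 = 2.805×10^7 Pa.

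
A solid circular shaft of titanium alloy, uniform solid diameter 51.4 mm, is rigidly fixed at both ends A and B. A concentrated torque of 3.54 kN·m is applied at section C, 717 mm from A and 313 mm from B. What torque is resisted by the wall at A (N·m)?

With uniform GJ and both ends fixed, compatibility θ_AC = θ_CB gives T_A·a = T_B·b, together with T_A + T_B = T₀.
T_A = T₀·b/(a+b) = 3540·313/1030 = 1076 N·m; T_B = 2464 N·m.

1080 N·m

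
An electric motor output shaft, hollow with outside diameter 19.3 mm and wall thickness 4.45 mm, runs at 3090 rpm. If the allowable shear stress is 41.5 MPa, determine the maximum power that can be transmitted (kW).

17.4 kW

J = π(d_o⁴ − d_i⁴)/32 = π(0.0193⁴ − 0.0104⁴)/32 = 1.247×10^-8 m⁴.
T_max = τ_allow·J/r = 4.15×10^7 × 1.247×10^-8 / 0.00965 = 53.64 N·m.
ω = 2π·3090/60 = 323.6 rad/s, so P_max = T_max·ω = 1.736×10^4 W.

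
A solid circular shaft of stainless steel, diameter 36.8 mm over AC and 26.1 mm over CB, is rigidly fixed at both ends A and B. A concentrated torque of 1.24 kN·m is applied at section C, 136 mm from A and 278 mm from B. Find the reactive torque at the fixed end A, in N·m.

1100 N·m

Compatibility: T_A·a/J_AC = T_B·b/J_CB with T_A + T_B = T₀.
J_AC = 1.80×10^-7 m⁴, J_CB = 4.56×10^-8 m⁴, so T_A = T₀·(J_AC/a)/((J_AC/a)+(J_CB/b)) = 1103 N·m, T_B = 136.6 N·m.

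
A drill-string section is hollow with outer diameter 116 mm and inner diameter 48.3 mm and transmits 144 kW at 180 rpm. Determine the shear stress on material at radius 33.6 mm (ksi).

ω = 2π·180/60 = 18.85 rad/s, so T = P/ω = 144×10³ / 18.85 = 7639 N·m.
J = π(d_o⁴ − d_i⁴)/32 = π(0.116⁴ − 0.0483⁴)/32 = 1.724×10^-5 m⁴.
Shear stress varies linearly with radius: τ = T·r/J = 7639 × 0.0336 / 1.724×10^-5 = 1.489×10^7 Pa.

2.16 ksi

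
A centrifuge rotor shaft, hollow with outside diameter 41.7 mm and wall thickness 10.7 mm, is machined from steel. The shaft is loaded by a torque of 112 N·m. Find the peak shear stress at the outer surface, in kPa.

J = π(d_o⁴ − d_i⁴)/32 = π(0.0417⁴ − 0.0203⁴)/32 = 2.802×10^-7 m⁴.
τ_max = T·r/J = 112.0 × 0.0209 / 2.802×10^-7 = 8.335×10^6 Pa.

8330 kPa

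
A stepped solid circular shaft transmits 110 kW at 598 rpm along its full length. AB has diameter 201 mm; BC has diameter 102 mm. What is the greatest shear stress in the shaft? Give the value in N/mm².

ω = 2π·598/60 = 62.62 rad/s, so T = P/ω = 110×10³ / 62.62 = 1757 N·m.
Under the same torque, τ_max = 16T/(πd³) is largest where d is smallest — segment BC (d = 102 mm).
τ_max = 16·1757/(π·(0.102)³) = 8.430×10^6 Pa.

8.43 N/mm²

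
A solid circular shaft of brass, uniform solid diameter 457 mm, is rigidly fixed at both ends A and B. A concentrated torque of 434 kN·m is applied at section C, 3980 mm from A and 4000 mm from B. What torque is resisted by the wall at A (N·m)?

218000 N·m

With uniform GJ and both ends fixed, compatibility θ_AC = θ_CB gives T_A·a = T_B·b, together with T_A + T_B = T₀.
T_A = T₀·b/(a+b) = 434000·4000/7980 = 217500 N·m; T_B = 216500 N·m.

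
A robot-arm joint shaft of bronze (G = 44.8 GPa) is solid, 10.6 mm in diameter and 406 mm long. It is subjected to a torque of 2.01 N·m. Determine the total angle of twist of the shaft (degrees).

J = πd⁴/32 = π(0.0106)⁴/32 = 1.239×10^-9 m⁴.
θ = T·L/(G·J) = 2.010 × 0.406 / (44.8×10⁹ × 1.239×10^-9) = 0.01470 rad.

0.842°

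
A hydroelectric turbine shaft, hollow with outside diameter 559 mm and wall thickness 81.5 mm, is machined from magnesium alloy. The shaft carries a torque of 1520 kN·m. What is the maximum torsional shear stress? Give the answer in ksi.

8.59 ksi

J = π(d_o⁴ − d_i⁴)/32 = π(0.559⁴ − 0.396⁴)/32 = 7.172×10^-3 m⁴.
τ_max = T·r/J = 1.520e6 × 0.280 / 7.172×10^-3 = 5.924×10^7 Pa.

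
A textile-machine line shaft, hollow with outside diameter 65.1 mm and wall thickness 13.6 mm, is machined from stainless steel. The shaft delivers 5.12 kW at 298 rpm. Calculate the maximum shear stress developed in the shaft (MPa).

ω = 2π·298/60 = 31.21 rad/s, so T = P/ω = 5.12×10³ / 31.21 = 164.1 N·m.
J = π(d_o⁴ − d_i⁴)/32 = π(0.0651⁴ − 0.0379⁴)/32 = 1.561×10^-6 m⁴.
τ_max = T·r/J = 164.1 × 0.0325 / 1.561×10^-6 = 3.422×10^6 Pa.

3.42 MPa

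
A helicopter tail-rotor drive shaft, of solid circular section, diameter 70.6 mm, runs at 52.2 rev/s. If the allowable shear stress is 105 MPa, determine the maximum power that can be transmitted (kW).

J = πd⁴/32 = π(0.0706)⁴/32 = 2.439×10^-6 m⁴.
T_max = τ_allow·J/r = 1.05×10^8 × 2.439×10^-6 / 0.0353 = 7255 N·m.
ω = 2π·52.2 = 328.0 rad/s, so P_max = T_max·ω = 2.379×10^6 W.

2380 kW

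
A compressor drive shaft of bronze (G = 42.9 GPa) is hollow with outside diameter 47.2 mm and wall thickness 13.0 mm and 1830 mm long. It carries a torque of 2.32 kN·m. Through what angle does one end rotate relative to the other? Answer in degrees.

J = π(d_o⁴ − d_i⁴)/32 = π(0.0472⁴ − 0.0212⁴)/32 = 4.674×10^-7 m⁴.
θ = T·L/(G·J) = 2320 × 1.83 / (42.9×10⁹ × 4.674×10^-7) = 0.2117 rad.

12.1°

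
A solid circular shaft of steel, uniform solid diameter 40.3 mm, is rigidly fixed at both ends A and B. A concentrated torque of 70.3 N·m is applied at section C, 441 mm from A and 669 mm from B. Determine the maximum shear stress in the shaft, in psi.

With uniform GJ and both ends fixed, compatibility θ_AC = θ_CB gives T_A·a = T_B·b, together with T_A + T_B = T₀.
T_A = T₀·b/(a+b) = 70.30·669/1110 = 42.37 N·m; T_B = 27.93 N·m.
τ in each portion: τ_AC = 3.30×10^6 Pa, τ_CB = 2.17×10^6 Pa; maximum is in AC.
τ_max = T_AC·r/J = 42.37·0.0201/2.59×10^-7 = 3.297×10^6 Pa.

478 psi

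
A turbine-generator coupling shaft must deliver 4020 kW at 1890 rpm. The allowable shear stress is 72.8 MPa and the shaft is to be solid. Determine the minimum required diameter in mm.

112 mm

ω = 2π·1890/60 = 197.9 rad/s, so T = P/ω = 4020×10³ / 197.9 = 20310 N·m.
For a solid shaft τ_max = 16T/(πd³), so d = (16T/(π τ_allow))^(1/3) = (16·20310/(π·7.28×10^7))^(1/3) = 0.1124 m.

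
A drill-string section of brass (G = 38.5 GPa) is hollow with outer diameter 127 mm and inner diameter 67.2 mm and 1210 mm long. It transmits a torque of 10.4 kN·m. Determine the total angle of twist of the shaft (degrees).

J = π(d_o⁴ − d_i⁴)/32 = π(0.127⁴ − 0.0672⁴)/32 = 2.354×10^-5 m⁴.
θ = T·L/(G·J) = 10400 × 1.21 / (38.5×10⁹ × 2.354×10^-5) = 0.01389 rad.

0.796°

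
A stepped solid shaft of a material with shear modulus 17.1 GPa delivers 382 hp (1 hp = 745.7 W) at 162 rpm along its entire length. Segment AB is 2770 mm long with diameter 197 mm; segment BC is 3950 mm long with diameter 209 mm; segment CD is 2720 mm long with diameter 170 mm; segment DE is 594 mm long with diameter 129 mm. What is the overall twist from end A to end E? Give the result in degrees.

5.34°

ω = 2π·162/60 = 16.96 rad/s, so T = P/ω = 382×745.7 / 16.96 = 16790 N·m.
J_AB = π(0.197)⁴/32 = 1.48×10^-4 m⁴; J_BC = π(0.209)⁴/32 = 1.87×10^-4 m⁴; J_CD = π(0.170)⁴/32 = 8.20×10^-5 m⁴; J_DE = π(0.129)⁴/32 = 2.72×10^-5 m⁴.
θ = (T/G)·Σ L_i/J_i = (16790/17.1×10⁹)·(2.77/1.48×10^-4 + 3.95/1.87×10^-4 + 2.72/8.20×10^-5 + 0.594/2.72×10^-5) = 0.09313 rad.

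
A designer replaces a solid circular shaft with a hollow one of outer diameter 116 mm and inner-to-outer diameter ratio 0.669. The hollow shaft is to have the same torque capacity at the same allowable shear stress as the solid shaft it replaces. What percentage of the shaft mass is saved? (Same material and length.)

35.9 %

Equal τ_max and T ⇒ the solid shaft needs d_s³ = d_o³(1−k⁴), so d_s = 116·(1−0.669⁴)^(1/3) = 107.7 mm.
Area ratio A_h/A_s = d_o²(1−k²)/d_s² = (1−k²)/(1−k⁴)^(2/3) = 0.6412.
Mass saving = 1 − 0.6412 = 35.9 %.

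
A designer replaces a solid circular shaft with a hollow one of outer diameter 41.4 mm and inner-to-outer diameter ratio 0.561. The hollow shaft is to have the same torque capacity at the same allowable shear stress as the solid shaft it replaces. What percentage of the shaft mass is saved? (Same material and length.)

Equal τ_max and T ⇒ the solid shaft needs d_s³ = d_o³(1−k⁴), so d_s = 41.4·(1−0.561⁴)^(1/3) = 39.99 mm.
Area ratio A_h/A_s = d_o²(1−k²)/d_s² = (1−k²)/(1−k⁴)^(2/3) = 0.7346.
Mass saving = 1 − 0.7346 = 26.5 %.

26.5 %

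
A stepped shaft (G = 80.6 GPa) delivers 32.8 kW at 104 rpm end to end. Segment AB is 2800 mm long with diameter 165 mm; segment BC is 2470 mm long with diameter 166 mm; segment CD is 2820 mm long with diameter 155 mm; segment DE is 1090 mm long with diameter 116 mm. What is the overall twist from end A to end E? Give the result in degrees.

0.391°

ω = 2π·104/60 = 10.89 rad/s, so T = P/ω = 32.8×10³ / 10.89 = 3012 N·m.
J_AB = π(0.165)⁴/32 = 7.28×10^-5 m⁴; J_BC = π(0.166)⁴/32 = 7.45×10^-5 m⁴; J_CD = π(0.155)⁴/32 = 5.67×10^-5 m⁴; J_DE = π(0.116)⁴/32 = 1.78×10^-5 m⁴.
θ = (T/G)·Σ L_i/J_i = (3012/80.6×10⁹)·(2.80/7.28×10^-5 + 2.47/7.45×10^-5 + 2.82/5.67×10^-5 + 1.09/1.78×10^-5) = 6.827×10^-3 rad.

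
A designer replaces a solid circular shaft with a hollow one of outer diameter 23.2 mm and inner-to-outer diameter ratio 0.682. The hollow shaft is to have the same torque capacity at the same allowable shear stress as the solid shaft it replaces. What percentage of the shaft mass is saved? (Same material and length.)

Equal τ_max and T ⇒ the solid shaft needs d_s³ = d_o³(1−k⁴), so d_s = 23.2·(1−0.682⁴)^(1/3) = 21.39 mm.
Area ratio A_h/A_s = d_o²(1−k²)/d_s² = (1−k²)/(1−k⁴)^(2/3) = 0.6293.
Mass saving = 1 − 0.6293 = 37.1 %.

37.1 %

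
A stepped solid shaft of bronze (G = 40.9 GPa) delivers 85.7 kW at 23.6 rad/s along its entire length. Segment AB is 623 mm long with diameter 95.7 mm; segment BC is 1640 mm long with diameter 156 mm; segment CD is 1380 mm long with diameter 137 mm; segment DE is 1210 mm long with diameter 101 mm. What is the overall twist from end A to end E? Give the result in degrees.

1.33°

ω = 23.6 rad/s, so T = P/ω = 85.7×10³ / 23.60 = 3631 N·m.
J_AB = π(0.0957)⁴/32 = 8.23×10^-6 m⁴; J_BC = π(0.156)⁴/32 = 5.81×10^-5 m⁴; J_CD = π(0.137)⁴/32 = 3.46×10^-5 m⁴; J_DE = π(0.101)⁴/32 = 1.02×10^-5 m⁴.
θ = (T/G)·Σ L_i/J_i = (3631/40.9×10⁹)·(0.623/8.23×10^-6 + 1.64/5.81×10^-5 + 1.38/3.46×10^-5 + 1.21/1.02×10^-5) = 0.02328 rad.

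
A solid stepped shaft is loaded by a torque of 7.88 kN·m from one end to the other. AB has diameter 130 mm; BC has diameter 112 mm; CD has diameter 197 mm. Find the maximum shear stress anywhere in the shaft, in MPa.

Under the same torque, τ_max = 16T/(πd³) is largest where d is smallest — segment BC (d = 112 mm).
τ_max = 16·7880/(π·(0.112)³) = 2.857×10^7 Pa.

28.6 MPa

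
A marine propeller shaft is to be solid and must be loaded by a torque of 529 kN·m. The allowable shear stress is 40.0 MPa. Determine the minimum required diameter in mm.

407 mm

For a solid shaft τ_max = 16T/(πd³), so d = (16T/(π τ_allow))^(1/3) = (16·529000/(π·4.00×10^7))^(1/3) = 0.4069 m.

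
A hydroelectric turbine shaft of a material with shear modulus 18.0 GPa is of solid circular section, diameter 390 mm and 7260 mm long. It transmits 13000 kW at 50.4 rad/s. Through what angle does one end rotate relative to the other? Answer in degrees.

ω = 50.4 rad/s, so T = P/ω = 13000×10³ / 50.40 = 257900 N·m.
J = πd⁴/32 = π(0.390)⁴/32 = 2.271×10^-3 m⁴.
θ = T·L/(G·J) = 257900 × 7.26 / (18.0×10⁹ × 2.271×10^-3) = 0.04581 rad.

2.62°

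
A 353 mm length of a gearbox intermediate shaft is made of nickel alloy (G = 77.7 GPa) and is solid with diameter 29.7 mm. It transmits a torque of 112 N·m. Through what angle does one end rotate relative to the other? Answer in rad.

J = πd⁴/32 = π(0.0297)⁴/32 = 7.639×10^-8 m⁴.
θ = T·L/(G·J) = 112.0 × 0.353 / (77.7×10⁹ × 7.639×10^-8) = 6.661×10^-3 rad.

0.00666 rad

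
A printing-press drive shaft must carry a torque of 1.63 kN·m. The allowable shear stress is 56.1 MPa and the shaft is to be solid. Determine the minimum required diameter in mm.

52.9 mm

For a solid shaft τ_max = 16T/(πd³), so d = (16T/(π τ_allow))^(1/3) = (16·1630/(π·5.61×10^7))^(1/3) = 0.05289 m.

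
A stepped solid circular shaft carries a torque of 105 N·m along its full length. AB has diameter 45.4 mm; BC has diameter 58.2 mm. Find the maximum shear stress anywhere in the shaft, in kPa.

5710 kPa

Under the same torque, τ_max = 16T/(πd³) is largest where d is smallest — segment AB (d = 45.4 mm).
τ_max = 16·105.0/(π·(0.0454)³) = 5.715×10^6 Pa.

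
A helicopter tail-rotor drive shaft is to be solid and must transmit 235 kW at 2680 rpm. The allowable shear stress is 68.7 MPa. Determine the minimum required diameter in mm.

ω = 2π·2680/60 = 280.6 rad/s, so T = P/ω = 235×10³ / 280.6 = 837.3 N·m.
For a solid shaft τ_max = 16T/(πd³), so d = (16T/(π τ_allow))^(1/3) = (16·837.3/(π·6.87×10^7))^(1/3) = 0.03959 m.

39.6 mm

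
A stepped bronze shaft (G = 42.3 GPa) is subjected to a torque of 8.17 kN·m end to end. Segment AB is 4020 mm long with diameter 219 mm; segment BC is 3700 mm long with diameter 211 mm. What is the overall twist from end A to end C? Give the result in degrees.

J_AB = π(0.219)⁴/32 = 2.26×10^-4 m⁴; J_BC = π(0.211)⁴/32 = 1.95×10^-4 m⁴.
θ = (T/G)·Σ L_i/J_i = (8170/42.3×10⁹)·(4.02/2.26×10^-4 + 3.70/1.95×10^-4) = 7.111×10^-3 rad.

0.407°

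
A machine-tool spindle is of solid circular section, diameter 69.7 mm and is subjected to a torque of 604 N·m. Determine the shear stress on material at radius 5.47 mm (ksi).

J = πd⁴/32 = π(0.0697)⁴/32 = 2.317×10^-6 m⁴.
Shear stress varies linearly with radius: τ = T·r/J = 604.0 × 0.00547 / 2.317×10^-6 = 1.426×10^6 Pa.

0.207 ksi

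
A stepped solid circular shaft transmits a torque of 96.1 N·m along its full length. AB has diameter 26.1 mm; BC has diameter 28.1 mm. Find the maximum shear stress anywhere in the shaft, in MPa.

27.5 MPa

Under the same torque, τ_max = 16T/(πd³) is largest where d is smallest — segment AB (d = 26.1 mm).
τ_max = 16·96.10/(π·(0.0261)³) = 2.753×10^7 Pa.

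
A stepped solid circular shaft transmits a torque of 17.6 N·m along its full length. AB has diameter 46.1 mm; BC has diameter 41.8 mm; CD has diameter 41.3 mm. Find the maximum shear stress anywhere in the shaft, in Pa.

Under the same torque, τ_max = 16T/(πd³) is largest where d is smallest — segment CD (d = 41.3 mm).
τ_max = 16·17.60/(π·(0.0413)³) = 1.272×10^6 Pa.

1.27e6 Pa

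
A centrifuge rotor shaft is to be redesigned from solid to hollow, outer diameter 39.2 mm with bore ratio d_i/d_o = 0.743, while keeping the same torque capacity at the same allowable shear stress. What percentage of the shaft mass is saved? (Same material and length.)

42.9 %

Equal τ_max and T ⇒ the solid shaft needs d_s³ = d_o³(1−k⁴), so d_s = 39.2·(1−0.743⁴)^(1/3) = 34.73 mm.
Area ratio A_h/A_s = d_o²(1−k²)/d_s² = (1−k²)/(1−k⁴)^(2/3) = 0.5708.
Mass saving = 1 − 0.5708 = 42.9 %.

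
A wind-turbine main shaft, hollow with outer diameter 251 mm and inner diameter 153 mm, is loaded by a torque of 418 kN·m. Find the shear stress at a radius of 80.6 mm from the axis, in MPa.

J = π(d_o⁴ − d_i⁴)/32 = π(0.251⁴ − 0.153⁴)/32 = 3.359×10^-4 m⁴.
Shear stress varies linearly with radius: τ = T·r/J = 418000 × 0.0806 / 3.359×10^-4 = 1.003×10^8 Pa.

100 MPa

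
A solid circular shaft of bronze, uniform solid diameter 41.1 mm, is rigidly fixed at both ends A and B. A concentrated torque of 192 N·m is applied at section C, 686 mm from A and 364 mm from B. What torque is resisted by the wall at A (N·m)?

66.6 N·m

With uniform GJ and both ends fixed, compatibility θ_AC = θ_CB gives T_A·a = T_B·b, together with T_A + T_B = T₀.
T_A = T₀·b/(a+b) = 192.0·364/1050 = 66.56 N·m; T_B = 125.4 N·m.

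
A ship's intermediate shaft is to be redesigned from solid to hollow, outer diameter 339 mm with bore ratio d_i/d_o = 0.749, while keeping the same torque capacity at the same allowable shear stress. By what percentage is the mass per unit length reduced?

Equal τ_max and T ⇒ the solid shaft needs d_s³ = d_o³(1−k⁴), so d_s = 339·(1−0.749⁴)^(1/3) = 298.9 mm.
Area ratio A_h/A_s = d_o²(1−k²)/d_s² = (1−k²)/(1−k⁴)^(2/3) = 0.5648.
Mass saving = 1 − 0.5648 = 43.5 %.

43.5 %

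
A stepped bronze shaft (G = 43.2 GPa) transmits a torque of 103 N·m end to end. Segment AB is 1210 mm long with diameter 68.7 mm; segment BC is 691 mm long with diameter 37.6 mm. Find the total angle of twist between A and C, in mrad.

J_AB = π(0.0687)⁴/32 = 2.19×10^-6 m⁴; J_BC = π(0.0376)⁴/32 = 1.96×10^-7 m⁴.
θ = (T/G)·Σ L_i/J_i = (103.0/43.2×10⁹)·(1.21/2.19×10^-6 + 0.691/1.96×10^-7) = 9.715×10^-3 rad.

9.72 mrad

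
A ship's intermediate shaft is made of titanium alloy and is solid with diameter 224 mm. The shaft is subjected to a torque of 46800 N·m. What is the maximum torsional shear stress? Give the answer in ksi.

3.08 ksi

J = πd⁴/32 = π(0.224)⁴/32 = 2.472×10^-4 m⁴.
τ_max = T·r/J = 46800 × 0.112 / 2.472×10^-4 = 2.121×10^7 Pa.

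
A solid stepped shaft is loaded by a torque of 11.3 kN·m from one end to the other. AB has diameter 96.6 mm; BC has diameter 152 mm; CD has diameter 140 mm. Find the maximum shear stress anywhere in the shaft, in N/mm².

Under the same torque, τ_max = 16T/(πd³) is largest where d is smallest — segment AB (d = 96.6 mm).
τ_max = 16·11300/(π·(0.0966)³) = 6.384×10^7 Pa.

63.8 N/mm²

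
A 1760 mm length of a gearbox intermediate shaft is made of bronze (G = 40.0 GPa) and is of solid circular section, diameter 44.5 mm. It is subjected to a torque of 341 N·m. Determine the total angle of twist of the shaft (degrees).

J = πd⁴/32 = π(0.0445)⁴/32 = 3.850×10^-7 m⁴.
θ = T·L/(G·J) = 341.0 × 1.76 / (40.0×10⁹ × 3.850×10^-7) = 0.03897 rad.

2.23°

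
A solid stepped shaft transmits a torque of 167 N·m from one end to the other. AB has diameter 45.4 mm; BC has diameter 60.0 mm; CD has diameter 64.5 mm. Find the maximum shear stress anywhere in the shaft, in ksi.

1.32 ksi

Under the same torque, τ_max = 16T/(πd³) is largest where d is smallest — segment AB (d = 45.4 mm).
τ_max = 16·167.0/(π·(0.0454)³) = 9.089×10^6 Pa.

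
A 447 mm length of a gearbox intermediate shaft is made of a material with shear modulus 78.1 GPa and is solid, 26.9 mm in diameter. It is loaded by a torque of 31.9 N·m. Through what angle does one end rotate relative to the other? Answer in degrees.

J = πd⁴/32 = π(0.0269)⁴/32 = 5.141×10^-8 m⁴.
θ = T·L/(G·J) = 31.90 × 0.447 / (78.1×10⁹ × 5.141×10^-8) = 3.552×10^-3 rad.

0.203°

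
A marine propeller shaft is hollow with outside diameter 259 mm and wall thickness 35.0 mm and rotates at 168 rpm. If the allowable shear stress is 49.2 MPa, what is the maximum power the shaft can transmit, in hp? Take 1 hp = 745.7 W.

J = π(d_o⁴ − d_i⁴)/32 = π(0.259⁴ − 0.189⁴)/32 = 3.165×10^-4 m⁴.
T_max = τ_allow·J/r = 4.92×10^7 × 3.165×10^-4 / 0.130 = 120200 N·m.
ω = 2π·168/60 = 17.59 rad/s, so P_max = T_max·ω = 2.115×10^6 W.

2840 hp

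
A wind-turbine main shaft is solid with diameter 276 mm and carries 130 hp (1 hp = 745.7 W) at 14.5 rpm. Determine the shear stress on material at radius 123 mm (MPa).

ω = 2π·14.5/60 = 1.518 rad/s, so T = P/ω = 130×745.7 / 1.518 = 63840 N·m.
J = πd⁴/32 = π(0.276)⁴/32 = 5.697×10^-4 m⁴.
Shear stress varies linearly with radius: τ = T·r/J = 63840 × 0.123 / 5.697×10^-4 = 1.378×10^7 Pa.

13.8 MPa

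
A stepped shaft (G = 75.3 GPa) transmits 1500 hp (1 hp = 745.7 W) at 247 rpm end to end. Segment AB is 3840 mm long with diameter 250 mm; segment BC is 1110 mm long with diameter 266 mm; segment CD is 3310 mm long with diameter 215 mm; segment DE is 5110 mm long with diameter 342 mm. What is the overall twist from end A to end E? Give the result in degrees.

1.05°

ω = 2π·247/60 = 25.87 rad/s, so T = P/ω = 1500×745.7 / 25.87 = 43240 N·m.
J_AB = π(0.250)⁴/32 = 3.83×10^-4 m⁴; J_BC = π(0.266)⁴/32 = 4.92×10^-4 m⁴; J_CD = π(0.215)⁴/32 = 2.10×10^-4 m⁴; J_DE = π(0.342)⁴/32 = 1.34×10^-3 m⁴.
θ = (T/G)·Σ L_i/J_i = (43240/75.3×10⁹)·(3.84/3.83×10^-4 + 1.11/4.92×10^-4 + 3.31/2.10×10^-4 + 5.11/1.34×10^-3) = 0.01829 rad.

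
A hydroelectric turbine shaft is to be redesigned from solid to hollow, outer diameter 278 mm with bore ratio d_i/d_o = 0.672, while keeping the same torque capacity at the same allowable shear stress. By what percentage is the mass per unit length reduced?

Equal τ_max and T ⇒ the solid shaft needs d_s³ = d_o³(1−k⁴), so d_s = 278·(1−0.672⁴)^(1/3) = 257.6 mm.
Area ratio A_h/A_s = d_o²(1−k²)/d_s² = (1−k²)/(1−k⁴)^(2/3) = 0.6385.
Mass saving = 1 − 0.6385 = 36.2 %.

36.2 %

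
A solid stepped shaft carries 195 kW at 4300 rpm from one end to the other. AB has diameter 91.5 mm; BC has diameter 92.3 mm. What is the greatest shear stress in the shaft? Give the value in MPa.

ω = 2π·4300/60 = 450.3 rad/s, so T = P/ω = 195×10³ / 450.3 = 433.0 N·m.
Under the same torque, τ_max = 16T/(πd³) is largest where d is smallest — segment AB (d = 91.5 mm).
τ_max = 16·433.0/(π·(0.0915)³) = 2.879×10^6 Pa.

2.88 MPa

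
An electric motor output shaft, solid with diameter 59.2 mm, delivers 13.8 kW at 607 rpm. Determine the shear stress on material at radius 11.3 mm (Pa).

2.03e6 Pa

ω = 2π·607/60 = 63.56 rad/s, so T = P/ω = 13.8×10³ / 63.56 = 217.1 N·m.
J = πd⁴/32 = π(0.0592)⁴/32 = 1.206×10^-6 m⁴.
Shear stress varies linearly with radius: τ = T·r/J = 217.1 × 0.0113 / 1.206×10^-6 = 2.034×10^6 Pa.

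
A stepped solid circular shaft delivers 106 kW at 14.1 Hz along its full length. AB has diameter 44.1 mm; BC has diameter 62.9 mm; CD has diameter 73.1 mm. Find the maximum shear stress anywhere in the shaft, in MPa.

ω = 2π·14.1 = 88.59 rad/s, so T = P/ω = 106×10³ / 88.59 = 1196 N·m.
Under the same torque, τ_max = 16T/(πd³) is largest where d is smallest — segment AB (d = 44.1 mm).
τ_max = 16·1196/(π·(0.0441)³) = 7.105×10^7 Pa.

71.0 MPa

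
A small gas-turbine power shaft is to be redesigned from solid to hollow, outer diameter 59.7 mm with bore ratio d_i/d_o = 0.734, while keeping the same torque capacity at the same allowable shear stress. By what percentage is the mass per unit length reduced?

42.0 %

Equal τ_max and T ⇒ the solid shaft needs d_s³ = d_o³(1−k⁴), so d_s = 59.7·(1−0.734⁴)^(1/3) = 53.25 mm.
Area ratio A_h/A_s = d_o²(1−k²)/d_s² = (1−k²)/(1−k⁴)^(2/3) = 0.5797.
Mass saving = 1 − 0.5797 = 42.0 %.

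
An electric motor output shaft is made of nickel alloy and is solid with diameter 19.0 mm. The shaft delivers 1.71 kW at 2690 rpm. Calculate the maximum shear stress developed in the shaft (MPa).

4.51 MPa

ω = 2π·2690/60 = 281.7 rad/s, so T = P/ω = 1.71×10³ / 281.7 = 6.070 N·m.
J = πd⁴/32 = π(0.0190)⁴/32 = 1.279×10^-8 m⁴.
τ_max = T·r/J = 6.070 × 0.00950 / 1.279×10^-8 = 4.507×10^6 Pa.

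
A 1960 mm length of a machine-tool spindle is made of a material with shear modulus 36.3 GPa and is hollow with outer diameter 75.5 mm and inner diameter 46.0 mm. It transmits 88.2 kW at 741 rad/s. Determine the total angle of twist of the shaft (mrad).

2.34 mrad

ω = 741 rad/s, so T = P/ω = 88.2×10³ / 741.0 = 119.0 N·m.
J = π(d_o⁴ − d_i⁴)/32 = π(0.0755⁴ − 0.0460⁴)/32 = 2.750×10^-6 m⁴.
θ = T·L/(G·J) = 119.0 × 1.96 / (36.3×10⁹ × 2.750×10^-6) = 2.337×10^-3 rad.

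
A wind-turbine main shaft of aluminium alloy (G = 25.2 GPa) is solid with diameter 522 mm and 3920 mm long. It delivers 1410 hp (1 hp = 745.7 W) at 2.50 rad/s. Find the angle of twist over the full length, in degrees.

0.514°

ω = 2.50 rad/s, so T = P/ω = 1410×745.7 / 2.500 = 420600 N·m.
J = πd⁴/32 = π(0.522)⁴/32 = 7.289×10^-3 m⁴.
θ = T·L/(G·J) = 420600 × 3.92 / (25.2×10⁹ × 7.289×10^-3) = 8.975×10^-3 rad.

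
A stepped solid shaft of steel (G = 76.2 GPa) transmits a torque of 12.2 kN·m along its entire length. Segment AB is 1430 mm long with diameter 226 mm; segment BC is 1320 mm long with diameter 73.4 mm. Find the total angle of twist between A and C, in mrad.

J_AB = π(0.226)⁴/32 = 2.56×10^-4 m⁴; J_BC = π(0.0734)⁴/32 = 2.85×10^-6 m⁴.
θ = (T/G)·Σ L_i/J_i = (12200/76.2×10⁹)·(1.43/2.56×10^-4 + 1.32/2.85×10^-6) = 0.07506 rad.

75.1 mrad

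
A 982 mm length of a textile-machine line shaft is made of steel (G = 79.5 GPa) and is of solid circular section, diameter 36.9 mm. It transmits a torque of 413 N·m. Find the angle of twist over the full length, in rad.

0.0280 rad

J = πd⁴/32 = π(0.0369)⁴/32 = 1.820×10^-7 m⁴.
θ = T·L/(G·J) = 413.0 × 0.982 / (79.5×10⁹ × 1.820×10^-7) = 0.02803 rad.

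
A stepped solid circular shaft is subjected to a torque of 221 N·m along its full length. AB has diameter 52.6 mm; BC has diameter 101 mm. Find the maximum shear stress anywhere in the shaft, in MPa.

Under the same torque, τ_max = 16T/(πd³) is largest where d is smallest — segment AB (d = 52.6 mm).
τ_max = 16·221.0/(π·(0.0526)³) = 7.734×10^6 Pa.

7.73 MPa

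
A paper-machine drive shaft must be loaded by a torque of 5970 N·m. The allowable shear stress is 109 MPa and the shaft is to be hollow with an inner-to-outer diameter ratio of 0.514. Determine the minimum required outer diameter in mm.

For a hollow shaft with d_i/d_o = 0.514: τ_max = 16T/(π d_o³ (1−k⁴)), so d_o = [16T/(π τ_allow (1−k⁴))]^(1/3) = [16·5970/(π·1.09×10^8·0.9302)]^(1/3) = 0.06693 m.

66.9 mm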